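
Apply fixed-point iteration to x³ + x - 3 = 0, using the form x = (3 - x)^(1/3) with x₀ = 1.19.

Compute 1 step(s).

Equation: x³ + x - 3 = 0
Fixed-point form: x = (3 - x)^(1/3)
x₀ = 1.19

x_1 = g(1.190000) = 1.218689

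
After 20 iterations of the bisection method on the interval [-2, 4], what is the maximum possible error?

Bisection error bound: |error| ≤ (b-a)/2^n
|error| ≤ (4 - (-2))/2^20 = 6/2^20
|error| ≤ 0.0000057220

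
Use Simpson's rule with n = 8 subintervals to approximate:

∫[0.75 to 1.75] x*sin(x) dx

f(x) = x*sin(x)
a = 0.75, b = 1.75, n = 8
h = (b - a)/n = 0.125000

Simpson's rule: (h/3)[f(x₀) + 4f(x₁) + 2f(x₂) + ... + f(xₙ)]

x_0 = 0.7500, f(x_0) = 0.511229, coefficient = 1
x_1 = 0.8750, f(x_1) = 0.671601, coefficient = 4
x_2 = 1.0000, f(x_2) = 0.841471, coefficient = 2
x_3 = 1.1250, f(x_3) = 1.015051, coefficient = 4
x_4 = 1.2500, f(x_4) = 1.186231, coefficient = 2
x_5 = 1.3750, f(x_5) = 1.348728, coefficient = 4
x_6 = 1.5000, f(x_6) = 1.496242, coefficient = 2
x_7 = 1.6250, f(x_7) = 1.622613, coefficient = 4
x_8 = 1.7500, f(x_8) = 1.721975, coefficient = 1

I ≈ (0.125000/3) × 27.913065 = 1.163044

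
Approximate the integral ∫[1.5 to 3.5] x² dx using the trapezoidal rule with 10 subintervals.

f(x) = x²
a = 1.5, b = 3.5, n = 10
h = (b - a)/n = 0.200000

Trapezoidal rule: (h/2)[f(x₀) + 2f(x₁) + 2f(x₂) + ... + f(xₙ)]

x_0 = 1.5000, f(x_0) = 2.250000, coefficient = 1
x_1 = 1.7000, f(x_1) = 2.890000, coefficient = 2
x_2 = 1.9000, f(x_2) = 3.610000, coefficient = 2
x_3 = 2.1000, f(x_3) = 4.410000, coefficient = 2
x_4 = 2.3000, f(x_4) = 5.290000, coefficient = 2
x_5 = 2.5000, f(x_5) = 6.250000, coefficient = 2
x_6 = 2.7000, f(x_6) = 7.290000, coefficient = 2
x_7 = 2.9000, f(x_7) = 8.410000, coefficient = 2
x_8 = 3.1000, f(x_8) = 9.610000, coefficient = 2
x_9 = 3.3000, f(x_9) = 10.890000, coefficient = 2
x_10 = 3.5000, f(x_10) = 12.250000, coefficient = 1

I ≈ (0.200000/2) × 131.800000 = 13.180000
Exact value: 13.166667
Error: 0.013333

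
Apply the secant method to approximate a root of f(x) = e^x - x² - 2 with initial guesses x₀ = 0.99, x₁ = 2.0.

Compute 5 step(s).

f(x) = e^x - x² - 2
x₀ = 0.99, x₁ = 2.0

Secant formula: x_{n+1} = x_n - f(x_n)(x_n - x_{n-1})/(f(x_n) - f(x_{n-1}))

Iteration 1:
  f(0.990000) = -0.288866
  f(2.000000) = 1.389056
  x_2 = 2.000000 - 1.389056×(2.000000 - 0.990000)/(1.389056 - (-0.288866))
       = 1.163878
Iteration 2:
  f(2.000000) = 1.389056
  f(1.163878) = -0.152284
  x_3 = 1.163878 - (-0.152284)×(1.163878 - 2.000000)/(-0.152284 - 1.389056)
       = 1.246487
Iteration 3:
  f(1.163878) = -0.152284
  f(1.246487) = -0.075627
  x_4 = 1.246487 - (-0.075627)×(1.246487 - 1.163878)/(-0.075627 - (-0.152284))
       = 1.327986
Iteration 4:
  f(1.246487) = -0.075627
  f(1.327986) = 0.009889
  x_5 = 1.327986 - 0.009889×(1.327986 - 1.246487)/(0.009889 - (-0.075627))
       = 1.318561
Iteration 5:
  f(1.327986) = 0.009889
  f(1.318561) = -0.000564
  x_6 = 1.318561 - (-0.000564)×(1.318561 - 1.327986)/(-0.000564 - 0.009889)
       = 1.319070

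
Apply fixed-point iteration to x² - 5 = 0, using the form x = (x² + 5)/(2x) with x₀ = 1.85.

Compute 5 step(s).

Equation: x² - 5 = 0
Fixed-point form: x = (x² + 5)/(2x)
x₀ = 1.85

x_1 = g(1.850000) = 2.276351
x_2 = g(2.276351) = 2.236424
x_3 = g(2.236424) = 2.236068
x_4 = g(2.236068) = 2.236068
x_5 = g(2.236068) = 2.236068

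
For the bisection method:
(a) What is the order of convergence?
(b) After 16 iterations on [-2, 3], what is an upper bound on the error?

(a) Bisection has linear (order 1) convergence; the error is halved each step.

(b) Error bound = (b-a)/2^n = (3 - (-2))/2^{16}
    = 5/2^{16}

(a) 1 (linear); (b) error ≤ 7.63e-05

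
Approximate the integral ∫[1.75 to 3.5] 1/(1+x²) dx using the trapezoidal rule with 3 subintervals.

f(x) = 1/(1+x²)
a = 1.75, b = 3.5, n = 3
h = (b - a)/n = 0.583333

Trapezoidal rule: (h/2)[f(x₀) + 2f(x₁) + 2f(x₂) + ... + f(xₙ)]

x_0 = 1.7500, f(x_0) = 0.246154, coefficient = 1
x_1 = 2.3333, f(x_1) = 0.155172, coefficient = 2
x_2 = 2.9167, f(x_2) = 0.105186, coefficient = 2
x_3 = 3.5000, f(x_3) = 0.075472, coefficient = 1

I ≈ (0.583333/2) × 0.842343 = 0.245683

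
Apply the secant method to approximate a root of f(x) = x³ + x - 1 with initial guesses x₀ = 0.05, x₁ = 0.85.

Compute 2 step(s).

f(x) = x³ + x - 1
x₀ = 0.05, x₁ = 0.85

Secant formula: x_{n+1} = x_n - f(x_n)(x_n - x_{n-1})/(f(x_n) - f(x_{n-1}))

Iteration 1:
  f(0.050000) = -0.949875
  f(0.850000) = 0.464125
  x_2 = 0.850000 - 0.464125×(0.850000 - 0.050000)/(0.464125 - (-0.949875))
       = 0.587412
Iteration 2:
  f(0.850000) = 0.464125
  f(0.587412) = -0.209901
  x_3 = 0.587412 - (-0.209901)×(0.587412 - 0.850000)/(-0.209901 - 0.464125)
       = 0.669185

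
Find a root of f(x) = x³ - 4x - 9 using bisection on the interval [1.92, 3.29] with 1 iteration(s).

f(x) = x³ - 4x - 9
Initial interval: [1.92, 3.29]

Iteration 1:
  c_1 = (1.920000 + 3.290000)/2 = 2.605000
  f(c_1) = f(2.605000) = -1.742405
  f(a) × f(c) ≥ 0, new interval: [2.605000, 3.290000]

After 1 iteration(s), the approximation is c_1 = 2.605000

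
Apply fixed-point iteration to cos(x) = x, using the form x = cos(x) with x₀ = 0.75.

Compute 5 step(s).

Equation: cos(x) = x
Fixed-point form: x = cos(x)
x₀ = 0.75

x_1 = g(0.750000) = 0.731689
x_2 = g(0.731689) = 0.744047
x_3 = g(0.744047) = 0.735734
x_4 = g(0.735734) = 0.741339
x_5 = g(0.741339) = 0.737565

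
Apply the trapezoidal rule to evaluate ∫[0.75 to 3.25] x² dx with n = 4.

f(x) = x²
a = 0.75, b = 3.25, n = 4
h = (b - a)/n = 0.625000

Trapezoidal rule: (h/2)[f(x₀) + 2f(x₁) + 2f(x₂) + ... + f(xₙ)]

x_0 = 0.7500, f(x_0) = 0.562500, coefficient = 1
x_1 = 1.3750, f(x_1) = 1.890625, coefficient = 2
x_2 = 2.0000, f(x_2) = 4.000000, coefficient = 2
x_3 = 2.6250, f(x_3) = 6.890625, coefficient = 2
x_4 = 3.2500, f(x_4) = 10.562500, coefficient = 1

I ≈ (0.625000/2) × 36.687500 = 11.464844
Exact value: 11.302083
Error: 0.162760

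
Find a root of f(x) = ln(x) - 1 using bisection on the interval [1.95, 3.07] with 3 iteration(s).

f(x) = ln(x) - 1
Initial interval: [1.95, 3.07]

Iteration 1:
  c_1 = (1.950000 + 3.070000)/2 = 2.510000
  f(c_1) = f(2.510000) = -0.079717
  f(a) × f(c) ≥ 0, new interval: [2.510000, 3.070000]
Iteration 2:
  c_2 = (2.510000 + 3.070000)/2 = 2.790000
  f(c_2) = f(2.790000) = 0.026042
  f(a) × f(c) < 0, new interval: [2.510000, 2.790000]
Iteration 3:
  c_3 = (2.510000 + 2.790000)/2 = 2.650000
  f(c_3) = f(2.650000) = -0.025440
  f(a) × f(c) ≥ 0, new interval: [2.650000, 2.790000]

After 3 iteration(s), the approximation is c_3 = 2.650000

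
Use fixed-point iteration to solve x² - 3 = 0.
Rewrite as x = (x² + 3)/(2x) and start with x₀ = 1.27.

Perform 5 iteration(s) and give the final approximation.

Equation: x² - 3 = 0
Fixed-point form: x = (x² + 3)/(2x)
x₀ = 1.27

x_1 = g(1.270000) = 1.816102
x_2 = g(1.816102) = 1.733996
x_3 = g(1.733996) = 1.732052
x_4 = g(1.732052) = 1.732051
x_5 = g(1.732051) = 1.732051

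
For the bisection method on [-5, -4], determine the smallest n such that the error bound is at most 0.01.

We need (b-a)/2^n ≤ 0.01
(-4 - (-5))/2^n ≤ 0.01
1/2^n ≤ 0.01
2^n ≥ 100
n ≥ log₂(100) = 6.64
n ≥ 7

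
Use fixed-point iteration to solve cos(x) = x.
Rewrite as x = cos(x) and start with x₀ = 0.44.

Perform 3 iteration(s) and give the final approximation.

Equation: cos(x) = x
Fixed-point form: x = cos(x)
x₀ = 0.44

x_1 = g(0.440000) = 0.904752
x_2 = g(0.904752) = 0.617881
x_3 = g(0.617881) = 0.815108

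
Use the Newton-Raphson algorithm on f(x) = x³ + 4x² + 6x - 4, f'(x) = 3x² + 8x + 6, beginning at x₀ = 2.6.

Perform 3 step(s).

f(x) = x³ + 4x² + 6x - 4
f'(x) = 3x² + 8x + 6
x₀ = 2.6

Newton-Raphson formula: x_{n+1} = x_n - f(x_n)/f'(x_n)

Iteration 1:
  f(2.600000) = 56.216000
  f'(2.600000) = 47.080000
  x_1 = 2.600000 - 56.216000/47.080000 = 1.405947
Iteration 2:
  f(1.405947) = 15.121554
  f'(1.405947) = 23.177642
  x_2 = 1.405947 - 15.121554/23.177642 = 0.753527
Iteration 3:
  f(0.753527) = 3.220235
  f'(0.753527) = 13.731630
  x_3 = 0.753527 - 3.220235/13.731630 = 0.519015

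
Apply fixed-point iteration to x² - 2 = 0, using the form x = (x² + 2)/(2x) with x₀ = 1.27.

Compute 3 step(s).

Equation: x² - 2 = 0
Fixed-point form: x = (x² + 2)/(2x)
x₀ = 1.27

x_1 = g(1.270000) = 1.422402
x_2 = g(1.422402) = 1.414237
x_3 = g(1.414237) = 1.414214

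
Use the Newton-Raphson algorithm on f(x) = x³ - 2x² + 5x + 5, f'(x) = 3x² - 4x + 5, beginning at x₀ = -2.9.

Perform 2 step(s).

f(x) = x³ - 2x² + 5x + 5
f'(x) = 3x² - 4x + 5
x₀ = -2.9

Newton-Raphson formula: x_{n+1} = x_n - f(x_n)/f'(x_n)

Iteration 1:
  f(-2.900000) = -50.709000
  f'(-2.900000) = 41.830000
  x_1 = -2.900000 - (-50.709000)/41.830000 = -1.687736
Iteration 2:
  f(-1.687736) = -13.943023
  f'(-1.687736) = 20.296303
  x_2 = -1.687736 - (-13.943023)/20.296303 = -1.000763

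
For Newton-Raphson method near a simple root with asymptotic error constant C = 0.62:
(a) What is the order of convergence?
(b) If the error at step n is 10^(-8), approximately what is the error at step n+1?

(a) Newton-Raphson has quadratic (order 2) convergence near simple roots.
    This means |e_{n+1}| ≈ C|e_n|².

(b) With |e_n| = 10^(-8) and C = 0.62:
    |e_{n+1}| ≈ 0.62 × (10^(-8))² = 0.62 × 10^(-16)

(a) 2 (quadratic); (b) |e_{n+1}| ≈ 6.200e-17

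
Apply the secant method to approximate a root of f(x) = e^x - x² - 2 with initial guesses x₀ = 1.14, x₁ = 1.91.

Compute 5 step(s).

f(x) = e^x - x² - 2
x₀ = 1.14, x₁ = 1.91

Secant formula: x_{n+1} = x_n - f(x_n)(x_n - x_{n-1})/(f(x_n) - f(x_{n-1}))

Iteration 1:
  f(1.140000) = -0.172832
  f(1.910000) = 1.104989
  x_2 = 1.910000 - 1.104989×(1.910000 - 1.140000)/(1.104989 - (-0.172832))
       = 1.244146
Iteration 2:
  f(1.910000) = 1.104989
  f(1.244146) = -0.077929
  x_3 = 1.244146 - (-0.077929)×(1.244146 - 1.910000)/(-0.077929 - 1.104989)
       = 1.288012
Iteration 3:
  f(1.244146) = -0.077929
  f(1.288012) = -0.033403
  x_4 = 1.288012 - (-0.033403)×(1.288012 - 1.244146)/(-0.033403 - (-0.077929))
       = 1.320920
Iteration 4:
  f(1.288012) = -0.033403
  f(1.320920) = 0.002037
  x_5 = 1.320920 - 0.002037×(1.320920 - 1.288012)/(0.002037 - (-0.033403))
       = 1.319028
Iteration 5:
  f(1.320920) = 0.002037
  f(1.319028) = -0.000050
  x_6 = 1.319028 - (-0.000050)×(1.319028 - 1.320920)/(-0.000050 - 0.002037)
       = 1.319074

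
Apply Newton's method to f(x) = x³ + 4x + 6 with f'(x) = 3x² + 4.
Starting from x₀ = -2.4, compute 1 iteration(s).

f(x) = x³ + 4x + 6
f'(x) = 3x² + 4
x₀ = -2.4

Newton-Raphson formula: x_{n+1} = x_n - f(x_n)/f'(x_n)

Iteration 1:
  f(-2.400000) = -17.424000
  f'(-2.400000) = 21.280000
  x_1 = -2.400000 - (-17.424000)/21.280000 = -1.581203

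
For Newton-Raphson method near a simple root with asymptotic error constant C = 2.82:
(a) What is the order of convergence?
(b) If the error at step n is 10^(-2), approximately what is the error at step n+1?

(a) Newton-Raphson has quadratic (order 2) convergence near simple roots.
    This means |e_{n+1}| ≈ C|e_n|².

(b) With |e_n| = 10^(-2) and C = 2.82:
    |e_{n+1}| ≈ 2.82 × (10^(-2))² = 2.82 × 10^(-4)

(a) 2 (quadratic); (b) |e_{n+1}| ≈ 2.820e-04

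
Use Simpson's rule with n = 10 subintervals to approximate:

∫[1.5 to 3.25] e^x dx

f(x) = e^x
a = 1.5, b = 3.25, n = 10
h = (b - a)/n = 0.175000

Simpson's rule: (h/3)[f(x₀) + 4f(x₁) + 2f(x₂) + ... + f(xₙ)]

x_0 = 1.5000, f(x_0) = 4.481689, coefficient = 1
x_1 = 1.6750, f(x_1) = 5.338795, coefficient = 4
x_2 = 1.8500, f(x_2) = 6.359820, coefficient = 2
x_3 = 2.0250, f(x_3) = 7.576111, coefficient = 4
x_4 = 2.2000, f(x_4) = 9.025013, coefficient = 2
x_5 = 2.3750, f(x_5) = 10.751013, coefficient = 4
x_6 = 2.5500, f(x_6) = 12.807104, coefficient = 2
x_7 = 2.7250, f(x_7) = 15.256414, coefficient = 4
x_8 = 2.9000, f(x_8) = 18.174145, coefficient = 2
x_9 = 3.0750, f(x_9) = 21.649882, coefficient = 4
x_10 = 3.2500, f(x_10) = 25.790340, coefficient = 1

I ≈ (0.175000/3) × 365.293054 = 21.308761
Exact value: 21.308651
Error: 0.000111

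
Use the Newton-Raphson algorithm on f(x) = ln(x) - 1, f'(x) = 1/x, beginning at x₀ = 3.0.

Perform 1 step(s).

f(x) = ln(x) - 1
f'(x) = 1/x
x₀ = 3.0

Newton-Raphson formula: x_{n+1} = x_n - f(x_n)/f'(x_n)

Iteration 1:
  f(3.000000) = 0.098612
  f'(3.000000) = 0.333333
  x_1 = 3.000000 - 0.098612/0.333333 = 2.704163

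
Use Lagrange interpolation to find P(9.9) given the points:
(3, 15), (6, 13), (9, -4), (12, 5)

Lagrange interpolation formula:
P(x) = Σ yᵢ × Lᵢ(x)
where Lᵢ(x) = Π_{j≠i} (x - xⱼ)/(xᵢ - xⱼ)

L_0(9.9) = (9.9 - 6)/(3 - 6) × (9.9 - 9)/(3 - 9) × (9.9 - 12)/(3 - 12) = 0.045500
L_1(9.9) = (9.9 - 3)/(6 - 3) × (9.9 - 9)/(6 - 9) × (9.9 - 12)/(6 - 12) = -0.241500
L_2(9.9) = (9.9 - 3)/(9 - 3) × (9.9 - 6)/(9 - 6) × (9.9 - 12)/(9 - 12) = 1.046500
L_3(9.9) = (9.9 - 3)/(12 - 3) × (9.9 - 6)/(12 - 6) × (9.9 - 9)/(12 - 9) = 0.149500

P(9.9) = 15×L_0(9.9) + 13×L_1(9.9) + (-4)×L_2(9.9) + 5×L_3(9.9)
P(9.9) = -5.895500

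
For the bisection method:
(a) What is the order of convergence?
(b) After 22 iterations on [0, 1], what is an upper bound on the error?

(a) Bisection has linear (order 1) convergence; the error is halved each step.

(b) Error bound = (b-a)/2^n = (1 - 0)/2^{22}
    = 1/2^{22}

(a) 1 (linear); (b) error ≤ 2.38e-07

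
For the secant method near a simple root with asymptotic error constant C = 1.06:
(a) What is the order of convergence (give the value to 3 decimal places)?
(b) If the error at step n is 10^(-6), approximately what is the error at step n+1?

(a) Secant method has superlinear convergence with order φ = (1+√5)/2 ≈ 1.618.
    This means |e_{n+1}| ≈ C|e_n|^1.618.

(b) With |e_n| = 10^(-6) and C = 1.06:
    |e_{n+1}| ≈ 1.06 × (10^(-6))^1.618 = 1.06 × 10^(-9.71)

(a) ≈ 1.618 (golden ratio); (b) |e_{n+1}| ≈ 2.075e-10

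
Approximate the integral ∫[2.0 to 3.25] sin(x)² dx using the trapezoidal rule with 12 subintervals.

f(x) = sin(x)²
a = 2.0, b = 3.25, n = 12
h = (b - a)/n = 0.104167

Trapezoidal rule: (h/2)[f(x₀) + 2f(x₁) + 2f(x₂) + ... + f(xₙ)]

x_0 = 2.0000, f(x_0) = 0.826822, coefficient = 1
x_1 = 2.1042, f(x_1) = 0.741490, coefficient = 2
x_2 = 2.2083, f(x_2) = 0.645715, coefficient = 2
x_3 = 2.3125, f(x_3) = 0.543639, coefficient = 2
x_4 = 2.4167, f(x_4) = 0.439675, coefficient = 2
x_5 = 2.5208, f(x_5) = 0.338320, coefficient = 2
x_6 = 2.6250, f(x_6) = 0.243957, coefficient = 2
x_7 = 2.7292, f(x_7) = 0.160667, coefficient = 2
x_8 = 2.8333, f(x_8) = 0.092052, coefficient = 2
x_9 = 2.9375, f(x_9) = 0.041079, coefficient = 2
x_10 = 3.0417, f(x_10) = 0.009952, coefficient = 2
x_11 = 3.1458, f(x_11) = 0.000018, coefficient = 2
x_12 = 3.2500, f(x_12) = 0.011706, coefficient = 1

I ≈ (0.104167/2) × 7.351658 = 0.382899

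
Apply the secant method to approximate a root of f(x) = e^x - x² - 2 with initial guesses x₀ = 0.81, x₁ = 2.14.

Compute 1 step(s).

f(x) = e^x - x² - 2
x₀ = 0.81, x₁ = 2.14

Secant formula: x_{n+1} = x_n - f(x_n)(x_n - x_{n-1})/(f(x_n) - f(x_{n-1}))

Iteration 1:
  f(0.810000) = -0.408192
  f(2.140000) = 1.919838
  x_2 = 2.140000 - 1.919838×(2.140000 - 0.810000)/(1.919838 - (-0.408192))
       = 1.043200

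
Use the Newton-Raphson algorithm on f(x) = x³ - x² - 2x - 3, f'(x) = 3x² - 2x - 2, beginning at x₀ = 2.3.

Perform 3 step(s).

f(x) = x³ - x² - 2x - 3
f'(x) = 3x² - 2x - 2
x₀ = 2.3

Newton-Raphson formula: x_{n+1} = x_n - f(x_n)/f'(x_n)

Iteration 1:
  f(2.300000) = -0.723000
  f'(2.300000) = 9.270000
  x_1 = 2.300000 - (-0.723000)/9.270000 = 2.377994
Iteration 2:
  f(2.377994) = 0.036364
  f'(2.377994) = 10.208573
  x_2 = 2.377994 - 0.036364/10.208573 = 2.374431
Iteration 3:
  f(2.374431) = 0.000078
  f'(2.374431) = 10.164911
  x_3 = 2.374431 - 0.000078/10.164911 = 2.374424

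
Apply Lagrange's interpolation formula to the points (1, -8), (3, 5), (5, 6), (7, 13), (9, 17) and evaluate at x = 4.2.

Lagrange interpolation formula:
P(x) = Σ yᵢ × Lᵢ(x)
where Lᵢ(x) = Π_{j≠i} (x - xⱼ)/(xᵢ - xⱼ)

L_0(4.2) = (4.2 - 3)/(1 - 3) × (4.2 - 5)/(1 - 5) × (4.2 - 7)/(1 - 7) × (4.2 - 9)/(1 - 9) = -0.033600
L_1(4.2) = (4.2 - 1)/(3 - 1) × (4.2 - 5)/(3 - 5) × (4.2 - 7)/(3 - 7) × (4.2 - 9)/(3 - 9) = 0.358400
L_2(4.2) = (4.2 - 1)/(5 - 1) × (4.2 - 3)/(5 - 3) × (4.2 - 7)/(5 - 7) × (4.2 - 9)/(5 - 9) = 0.806400
L_3(4.2) = (4.2 - 1)/(7 - 1) × (4.2 - 3)/(7 - 3) × (4.2 - 5)/(7 - 5) × (4.2 - 9)/(7 - 9) = -0.153600
L_4(4.2) = (4.2 - 1)/(9 - 1) × (4.2 - 3)/(9 - 3) × (4.2 - 5)/(9 - 5) × (4.2 - 7)/(9 - 7) = 0.022400

P(4.2) = (-8)×L_0(4.2) + 5×L_1(4.2) + 6×L_2(4.2) + 13×L_3(4.2) + 17×L_4(4.2)
P(4.2) = 5.283200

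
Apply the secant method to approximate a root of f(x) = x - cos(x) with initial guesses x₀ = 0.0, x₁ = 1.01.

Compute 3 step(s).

f(x) = x - cos(x)
x₀ = 0.0, x₁ = 1.01

Secant formula: x_{n+1} = x_n - f(x_n)(x_n - x_{n-1})/(f(x_n) - f(x_{n-1}))

Iteration 1:
  f(0.000000) = -1.000000
  f(1.010000) = 0.478139
  x_2 = 1.010000 - 0.478139×(1.010000 - 0.000000)/(0.478139 - (-1.000000))
       = 0.683291
Iteration 2:
  f(1.010000) = 0.478139
  f(0.683291) = -0.092207
  x_3 = 0.683291 - (-0.092207)×(0.683291 - 1.010000)/(-0.092207 - 0.478139)
       = 0.736110
Iteration 3:
  f(0.683291) = -0.092207
  f(0.736110) = -0.004976
  x_4 = 0.736110 - (-0.004976)×(0.736110 - 0.683291)/(-0.004976 - (-0.092207))
       = 0.739123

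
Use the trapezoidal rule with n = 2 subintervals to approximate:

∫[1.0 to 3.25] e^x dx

f(x) = e^x
a = 1.0, b = 3.25, n = 2
h = (b - a)/n = 1.125000

Trapezoidal rule: (h/2)[f(x₀) + 2f(x₁) + 2f(x₂) + ... + f(xₙ)]

x_0 = 1.0000, f(x_0) = 2.718282, coefficient = 1
x_1 = 2.1250, f(x_1) = 8.372897, coefficient = 2
x_2 = 3.2500, f(x_2) = 25.790340, coefficient = 1

I ≈ (1.125000/2) × 45.254417 = 25.455609
Exact value: 23.072058
Error: 2.383551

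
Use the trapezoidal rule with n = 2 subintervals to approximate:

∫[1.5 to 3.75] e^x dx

f(x) = e^x
a = 1.5, b = 3.75, n = 2
h = (b - a)/n = 1.125000

Trapezoidal rule: (h/2)[f(x₀) + 2f(x₁) + 2f(x₂) + ... + f(xₙ)]

x_0 = 1.5000, f(x_0) = 4.481689, coefficient = 1
x_1 = 2.6250, f(x_1) = 13.804574, coefficient = 2
x_2 = 3.7500, f(x_2) = 42.521082, coefficient = 1

I ≈ (1.125000/2) × 74.611919 = 41.969205
Exact value: 38.039393
Error: 3.929812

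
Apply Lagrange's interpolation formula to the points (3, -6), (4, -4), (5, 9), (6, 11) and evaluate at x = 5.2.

Lagrange interpolation formula:
P(x) = Σ yᵢ × Lᵢ(x)
where Lᵢ(x) = Π_{j≠i} (x - xⱼ)/(xᵢ - xⱼ)

L_0(5.2) = (5.2 - 4)/(3 - 4) × (5.2 - 5)/(3 - 5) × (5.2 - 6)/(3 - 6) = 0.032000
L_1(5.2) = (5.2 - 3)/(4 - 3) × (5.2 - 5)/(4 - 5) × (5.2 - 6)/(4 - 6) = -0.176000
L_2(5.2) = (5.2 - 3)/(5 - 3) × (5.2 - 4)/(5 - 4) × (5.2 - 6)/(5 - 6) = 1.056000
L_3(5.2) = (5.2 - 3)/(6 - 3) × (5.2 - 4)/(6 - 4) × (5.2 - 5)/(6 - 5) = 0.088000

P(5.2) = (-6)×L_0(5.2) + (-4)×L_1(5.2) + 9×L_2(5.2) + 11×L_3(5.2)
P(5.2) = 10.984000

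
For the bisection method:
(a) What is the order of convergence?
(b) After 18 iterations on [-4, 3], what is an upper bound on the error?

(a) Bisection has linear (order 1) convergence; the error is halved each step.

(b) Error bound = (b-a)/2^n = (3 - (-4))/2^{18}
    = 7/2^{18}

(a) 1 (linear); (b) error ≤ 2.67e-05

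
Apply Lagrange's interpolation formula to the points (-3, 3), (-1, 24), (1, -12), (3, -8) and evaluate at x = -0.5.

Lagrange interpolation formula:
P(x) = Σ yᵢ × Lᵢ(x)
where Lᵢ(x) = Π_{j≠i} (x - xⱼ)/(xᵢ - xⱼ)

L_0(-0.5) = (-0.5 - (-1))/(-3 - (-1)) × (-0.5 - 1)/(-3 - 1) × (-0.5 - 3)/(-3 - 3) = -0.054688
L_1(-0.5) = (-0.5 - (-3))/(-1 - (-3)) × (-0.5 - 1)/(-1 - 1) × (-0.5 - 3)/(-1 - 3) = 0.820312
L_2(-0.5) = (-0.5 - (-3))/(1 - (-3)) × (-0.5 - (-1))/(1 - (-1)) × (-0.5 - 3)/(1 - 3) = 0.273438
L_3(-0.5) = (-0.5 - (-3))/(3 - (-3)) × (-0.5 - (-1))/(3 - (-1)) × (-0.5 - 1)/(3 - 1) = -0.039062

P(-0.5) = 3×L_0(-0.5) + 24×L_1(-0.5) + (-12)×L_2(-0.5) + (-8)×L_3(-0.5)
P(-0.5) = 16.554688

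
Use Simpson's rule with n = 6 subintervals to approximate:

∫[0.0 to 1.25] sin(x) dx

f(x) = sin(x)
a = 0.0, b = 1.25, n = 6
h = (b - a)/n = 0.208333

Simpson's rule: (h/3)[f(x₀) + 4f(x₁) + 2f(x₂) + ... + f(xₙ)]

x_0 = 0.0000, f(x_0) = 0.000000, coefficient = 1
x_1 = 0.2083, f(x_1) = 0.206830, coefficient = 4
x_2 = 0.4167, f(x_2) = 0.404715, coefficient = 2
x_3 = 0.6250, f(x_3) = 0.585097, coefficient = 4
x_4 = 0.8333, f(x_4) = 0.740177, coefficient = 2
x_5 = 1.0417, f(x_5) = 0.863247, coefficient = 4
x_6 = 1.2500, f(x_6) = 0.948985, coefficient = 1

I ≈ (0.208333/3) × 9.859462 = 0.684685
Exact value: 0.684678
Error: 0.000007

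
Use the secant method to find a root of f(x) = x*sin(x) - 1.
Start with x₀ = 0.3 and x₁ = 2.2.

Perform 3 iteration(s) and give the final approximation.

f(x) = x*sin(x) - 1
x₀ = 0.3, x₁ = 2.2

Secant formula: x_{n+1} = x_n - f(x_n)(x_n - x_{n-1})/(f(x_n) - f(x_{n-1}))

Iteration 1:
  f(0.300000) = -0.911344
  f(2.200000) = 0.778692
  x_2 = 2.200000 - 0.778692×(2.200000 - 0.300000)/(0.778692 - (-0.911344))
       = 1.324566
Iteration 2:
  f(2.200000) = 0.778692
  f(1.324566) = 0.284615
  x_3 = 1.324566 - 0.284615×(1.324566 - 2.200000)/(0.284615 - 0.778692)
       = 0.820270
Iteration 3:
  f(1.324566) = 0.284615
  f(0.820270) = -0.400112
  x_4 = 0.820270 - (-0.400112)×(0.820270 - 1.324566)/(-0.400112 - 0.284615)
       = 1.114949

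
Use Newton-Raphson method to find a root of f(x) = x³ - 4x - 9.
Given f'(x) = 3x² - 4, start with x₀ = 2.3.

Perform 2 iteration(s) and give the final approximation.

f(x) = x³ - 4x - 9
f'(x) = 3x² - 4
x₀ = 2.3

Newton-Raphson formula: x_{n+1} = x_n - f(x_n)/f'(x_n)

Iteration 1:
  f(2.300000) = -6.033000
  f'(2.300000) = 11.870000
  x_1 = 2.300000 - (-6.033000)/11.870000 = 2.808256
Iteration 2:
  f(2.808256) = 1.913732
  f'(2.808256) = 19.658907
  x_2 = 2.808256 - 1.913732/19.658907 = 2.710909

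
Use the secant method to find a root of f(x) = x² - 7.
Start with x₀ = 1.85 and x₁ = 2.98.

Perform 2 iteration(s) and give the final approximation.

f(x) = x² - 7
x₀ = 1.85, x₁ = 2.98

Secant formula: x_{n+1} = x_n - f(x_n)(x_n - x_{n-1})/(f(x_n) - f(x_{n-1}))

Iteration 1:
  f(1.850000) = -3.577500
  f(2.980000) = 1.880400
  x_2 = 2.980000 - 1.880400×(2.980000 - 1.850000)/(1.880400 - (-3.577500))
       = 2.590683
Iteration 2:
  f(2.980000) = 1.880400
  f(2.590683) = -0.288360
  x_3 = 2.590683 - (-0.288360)×(2.590683 - 2.980000)/(-0.288360 - 1.880400)
       = 2.642447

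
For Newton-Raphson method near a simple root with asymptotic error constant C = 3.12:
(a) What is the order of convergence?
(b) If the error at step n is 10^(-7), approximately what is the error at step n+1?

(a) Newton-Raphson has quadratic (order 2) convergence near simple roots.
    This means |e_{n+1}| ≈ C|e_n|².

(b) With |e_n| = 10^(-7) and C = 3.12:
    |e_{n+1}| ≈ 3.12 × (10^(-7))² = 3.12 × 10^(-14)

(a) 2 (quadratic); (b) |e_{n+1}| ≈ 3.120e-14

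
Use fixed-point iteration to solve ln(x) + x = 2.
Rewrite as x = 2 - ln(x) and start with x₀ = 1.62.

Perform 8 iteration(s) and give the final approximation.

Equation: ln(x) + x = 2
Fixed-point form: x = 2 - ln(x)
x₀ = 1.62

x_1 = g(1.620000) = 1.517574
x_2 = g(1.517574) = 1.582887
x_3 = g(1.582887) = 1.540750
x_4 = g(1.540750) = 1.567731
x_5 = g(1.567731) = 1.550371
x_6 = g(1.550371) = 1.561506
x_7 = g(1.561506) = 1.554349
x_8 = g(1.554349) = 1.558943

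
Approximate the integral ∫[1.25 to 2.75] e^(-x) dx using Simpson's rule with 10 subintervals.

f(x) = e^(-x)
a = 1.25, b = 2.75, n = 10
h = (b - a)/n = 0.150000

Simpson's rule: (h/3)[f(x₀) + 4f(x₁) + 2f(x₂) + ... + f(xₙ)]

x_0 = 1.2500, f(x_0) = 0.286505, coefficient = 1
x_1 = 1.4000, f(x_1) = 0.246597, coefficient = 4
x_2 = 1.5500, f(x_2) = 0.212248, coefficient = 2
x_3 = 1.7000, f(x_3) = 0.182684, coefficient = 4
x_4 = 1.8500, f(x_4) = 0.157237, coefficient = 2
x_5 = 2.0000, f(x_5) = 0.135335, coefficient = 4
x_6 = 2.1500, f(x_6) = 0.116484, coefficient = 2
x_7 = 2.3000, f(x_7) = 0.100259, coefficient = 4
x_8 = 2.4500, f(x_8) = 0.086294, coefficient = 2
x_9 = 2.6000, f(x_9) = 0.074274, coefficient = 4
x_10 = 2.7500, f(x_10) = 0.063928, coefficient = 1

I ≈ (0.150000/3) × 4.451551 = 0.222578
Exact value: 0.222577
Error: 0.000001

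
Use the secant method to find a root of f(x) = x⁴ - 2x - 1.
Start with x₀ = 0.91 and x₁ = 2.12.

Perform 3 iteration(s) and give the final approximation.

f(x) = x⁴ - 2x - 1
x₀ = 0.91, x₁ = 2.12

Secant formula: x_{n+1} = x_n - f(x_n)(x_n - x_{n-1})/(f(x_n) - f(x_{n-1}))

Iteration 1:
  f(0.910000) = -2.134250
  f(2.120000) = 14.959631
  x_2 = 2.120000 - 14.959631×(2.120000 - 0.910000)/(14.959631 - (-2.134250))
       = 1.061074
Iteration 2:
  f(2.120000) = 14.959631
  f(1.061074) = -1.854546
  x_3 = 1.061074 - (-1.854546)×(1.061074 - 2.120000)/(-1.854546 - 14.959631)
       = 1.177870
Iteration 3:
  f(1.061074) = -1.854546
  f(1.177870) = -1.430923
  x_4 = 1.177870 - (-1.430923)×(1.177870 - 1.061074)/(-1.430923 - (-1.854546))
       = 1.572385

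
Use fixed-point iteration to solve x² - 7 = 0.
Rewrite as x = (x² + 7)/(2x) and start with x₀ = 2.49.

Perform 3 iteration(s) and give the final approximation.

Equation: x² - 7 = 0
Fixed-point form: x = (x² + 7)/(2x)
x₀ = 2.49

x_1 = g(2.490000) = 2.650622
x_2 = g(2.650622) = 2.645756
x_3 = g(2.645756) = 2.645751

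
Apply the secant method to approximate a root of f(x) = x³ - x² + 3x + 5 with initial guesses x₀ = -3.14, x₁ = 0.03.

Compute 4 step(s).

f(x) = x³ - x² + 3x + 5
x₀ = -3.14, x₁ = 0.03

Secant formula: x_{n+1} = x_n - f(x_n)(x_n - x_{n-1})/(f(x_n) - f(x_{n-1}))

Iteration 1:
  f(-3.140000) = -45.238744
  f(0.030000) = 5.089127
  x_2 = 0.030000 - 5.089127×(0.030000 - (-3.140000))/(5.089127 - (-45.238744))
       = -0.290549
Iteration 2:
  f(0.030000) = 5.089127
  f(-0.290549) = 4.019408
  x_3 = -0.290549 - 4.019408×(-0.290549 - 0.030000)/(4.019408 - 5.089127)
       = -1.494992
Iteration 3:
  f(-0.290549) = 4.019408
  f(-1.494992) = -5.061281
  x_4 = -1.494992 - (-5.061281)×(-1.494992 - (-0.290549))/(-5.061281 - 4.019408)
       = -0.823674
Iteration 4:
  f(-1.494992) = -5.061281
  f(-0.823674) = 1.291725
  x_5 = -0.823674 - 1.291725×(-0.823674 - (-1.494992))/(1.291725 - (-5.061281))
       = -0.960170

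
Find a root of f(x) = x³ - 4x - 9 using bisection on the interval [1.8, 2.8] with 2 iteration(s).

f(x) = x³ - 4x - 9
Initial interval: [1.8, 2.8]

Iteration 1:
  c_1 = (1.800000 + 2.800000)/2 = 2.300000
  f(c_1) = f(2.300000) = -6.033000
  f(a) × f(c) ≥ 0, new interval: [2.300000, 2.800000]
Iteration 2:
  c_2 = (2.300000 + 2.800000)/2 = 2.550000
  f(c_2) = f(2.550000) = -2.618625
  f(a) × f(c) ≥ 0, new interval: [2.550000, 2.800000]

After 2 iteration(s), the approximation is c_2 = 2.550000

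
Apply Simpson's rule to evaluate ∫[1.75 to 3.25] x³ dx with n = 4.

f(x) = x³
a = 1.75, b = 3.25, n = 4
h = (b - a)/n = 0.375000

Simpson's rule: (h/3)[f(x₀) + 4f(x₁) + 2f(x₂) + ... + f(xₙ)]

x_0 = 1.7500, f(x_0) = 5.359375, coefficient = 1
x_1 = 2.1250, f(x_1) = 9.595703, coefficient = 4
x_2 = 2.5000, f(x_2) = 15.625000, coefficient = 2
x_3 = 2.8750, f(x_3) = 23.763672, coefficient = 4
x_4 = 3.2500, f(x_4) = 34.328125, coefficient = 1

I ≈ (0.375000/3) × 204.375000 = 25.546875
Exact value: 25.546875
Error: 0.000000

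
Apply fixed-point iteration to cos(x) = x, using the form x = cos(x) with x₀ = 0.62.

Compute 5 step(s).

Equation: cos(x) = x
Fixed-point form: x = cos(x)
x₀ = 0.62

x_1 = g(0.620000) = 0.813878
x_2 = g(0.813878) = 0.686684
x_3 = g(0.686684) = 0.773352
x_4 = g(0.773352) = 0.715573
x_5 = g(0.715573) = 0.754718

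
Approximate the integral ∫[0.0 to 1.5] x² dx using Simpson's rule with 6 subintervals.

f(x) = x²
a = 0.0, b = 1.5, n = 6
h = (b - a)/n = 0.250000

Simpson's rule: (h/3)[f(x₀) + 4f(x₁) + 2f(x₂) + ... + f(xₙ)]

x_0 = 0.0000, f(x_0) = 0.000000, coefficient = 1
x_1 = 0.2500, f(x_1) = 0.062500, coefficient = 4
x_2 = 0.5000, f(x_2) = 0.250000, coefficient = 2
x_3 = 0.7500, f(x_3) = 0.562500, coefficient = 4
x_4 = 1.0000, f(x_4) = 1.000000, coefficient = 2
x_5 = 1.2500, f(x_5) = 1.562500, coefficient = 4
x_6 = 1.5000, f(x_6) = 2.250000, coefficient = 1

I ≈ (0.250000/3) × 13.500000 = 1.125000
Exact value: 1.125000
Error: 0.000000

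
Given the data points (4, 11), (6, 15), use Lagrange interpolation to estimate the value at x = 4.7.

Lagrange interpolation formula:
P(x) = Σ yᵢ × Lᵢ(x)
where Lᵢ(x) = Π_{j≠i} (x - xⱼ)/(xᵢ - xⱼ)

L_0(4.7) = (4.7 - 6)/(4 - 6) = 0.650000
L_1(4.7) = (4.7 - 4)/(6 - 4) = 0.350000

P(4.7) = 11×L_0(4.7) + 15×L_1(4.7)
P(4.7) = 12.400000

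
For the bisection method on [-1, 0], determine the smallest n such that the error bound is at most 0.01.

We need (b-a)/2^n ≤ 0.01
(0 - (-1))/2^n ≤ 0.01
1/2^n ≤ 0.01
2^n ≥ 100
n ≥ log₂(100) = 6.64
n ≥ 7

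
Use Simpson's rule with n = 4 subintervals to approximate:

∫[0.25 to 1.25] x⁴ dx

f(x) = x⁴
a = 0.25, b = 1.25, n = 4
h = (b - a)/n = 0.250000

Simpson's rule: (h/3)[f(x₀) + 4f(x₁) + 2f(x₂) + ... + f(xₙ)]

x_0 = 0.2500, f(x_0) = 0.003906, coefficient = 1
x_1 = 0.5000, f(x_1) = 0.062500, coefficient = 4
x_2 = 0.7500, f(x_2) = 0.316406, coefficient = 2
x_3 = 1.0000, f(x_3) = 1.000000, coefficient = 4
x_4 = 1.2500, f(x_4) = 2.441406, coefficient = 1

I ≈ (0.250000/3) × 7.328125 = 0.610677
Exact value: 0.610156
Error: 0.000521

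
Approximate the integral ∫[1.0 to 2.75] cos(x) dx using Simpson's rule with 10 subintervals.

f(x) = cos(x)
a = 1.0, b = 2.75, n = 10
h = (b - a)/n = 0.175000

Simpson's rule: (h/3)[f(x₀) + 4f(x₁) + 2f(x₂) + ... + f(xₙ)]

x_0 = 1.0000, f(x_0) = 0.540302, coefficient = 1
x_1 = 1.1750, f(x_1) = 0.385543, coefficient = 4
x_2 = 1.3500, f(x_2) = 0.219007, coefficient = 2
x_3 = 1.5250, f(x_3) = 0.045780, coefficient = 4
x_4 = 1.7000, f(x_4) = -0.128844, coefficient = 2
x_5 = 1.8750, f(x_5) = -0.299534, coefficient = 4
x_6 = 2.0500, f(x_6) = -0.461073, coefficient = 2
x_7 = 2.2250, f(x_7) = -0.608528, coefficient = 4
x_8 = 2.4000, f(x_8) = -0.737394, coefficient = 2
x_9 = 2.5750, f(x_9) = -0.843735, coefficient = 4
x_10 = 2.7500, f(x_10) = -0.924302, coefficient = 1

I ≈ (0.175000/3) × -7.882498 = -0.459812
Exact value: -0.459810
Error: 0.000002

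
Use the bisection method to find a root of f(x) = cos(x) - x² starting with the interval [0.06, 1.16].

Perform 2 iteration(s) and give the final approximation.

f(x) = cos(x) - x²
Initial interval: [0.06, 1.16]

Iteration 1:
  c_1 = (0.060000 + 1.160000)/2 = 0.610000
  f(c_1) = f(0.610000) = 0.447548
  f(a) × f(c) ≥ 0, new interval: [0.610000, 1.160000]
Iteration 2:
  c_2 = (0.610000 + 1.160000)/2 = 0.885000
  f(c_2) = f(0.885000) = -0.149935
  f(a) × f(c) < 0, new interval: [0.610000, 0.885000]

After 2 iteration(s), the approximation is c_2 = 0.885000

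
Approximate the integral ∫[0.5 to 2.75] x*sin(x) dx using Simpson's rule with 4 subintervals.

f(x) = x*sin(x)
a = 0.5, b = 2.75, n = 4
h = (b - a)/n = 0.562500

Simpson's rule: (h/3)[f(x₀) + 4f(x₁) + 2f(x₂) + ... + f(xₙ)]

x_0 = 0.5000, f(x_0) = 0.239713, coefficient = 1
x_1 = 1.0625, f(x_1) = 0.928173, coefficient = 4
x_2 = 1.6250, f(x_2) = 1.622613, coefficient = 2
x_3 = 2.1875, f(x_3) = 1.784539, coefficient = 4
x_4 = 2.7500, f(x_4) = 1.049568, coefficient = 1

I ≈ (0.562500/3) × 15.385357 = 2.884754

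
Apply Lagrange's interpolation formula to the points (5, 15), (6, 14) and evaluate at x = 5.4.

Lagrange interpolation formula:
P(x) = Σ yᵢ × Lᵢ(x)
where Lᵢ(x) = Π_{j≠i} (x - xⱼ)/(xᵢ - xⱼ)

L_0(5.4) = (5.4 - 6)/(5 - 6) = 0.600000
L_1(5.4) = (5.4 - 5)/(6 - 5) = 0.400000

P(5.4) = 15×L_0(5.4) + 14×L_1(5.4)
P(5.4) = 14.600000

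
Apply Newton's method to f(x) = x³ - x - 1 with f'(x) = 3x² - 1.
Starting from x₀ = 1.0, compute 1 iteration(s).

f(x) = x³ - x - 1
f'(x) = 3x² - 1
x₀ = 1.0

Newton-Raphson formula: x_{n+1} = x_n - f(x_n)/f'(x_n)

Iteration 1:
  f(1.000000) = -1.000000
  f'(1.000000) = 2.000000
  x_1 = 1.000000 - (-1.000000)/2.000000 = 1.500000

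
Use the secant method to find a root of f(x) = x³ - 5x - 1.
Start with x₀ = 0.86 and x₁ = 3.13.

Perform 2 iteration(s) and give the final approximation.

f(x) = x³ - 5x - 1
x₀ = 0.86, x₁ = 3.13

Secant formula: x_{n+1} = x_n - f(x_n)(x_n - x_{n-1})/(f(x_n) - f(x_{n-1}))

Iteration 1:
  f(0.860000) = -4.663944
  f(3.130000) = 14.014297
  x_2 = 3.130000 - 14.014297×(3.130000 - 0.860000)/(14.014297 - (-4.663944))
       = 1.426817
Iteration 2:
  f(3.130000) = 14.014297
  f(1.426817) = -5.229361
  x_3 = 1.426817 - (-5.229361)×(1.426817 - 3.130000)/(-5.229361 - 14.014297)
       = 1.889648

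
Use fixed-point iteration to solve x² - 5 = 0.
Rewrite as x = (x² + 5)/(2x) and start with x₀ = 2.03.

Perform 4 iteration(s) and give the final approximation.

Equation: x² - 5 = 0
Fixed-point form: x = (x² + 5)/(2x)
x₀ = 2.03

x_1 = g(2.030000) = 2.246527
x_2 = g(2.246527) = 2.236092
x_3 = g(2.236092) = 2.236068
x_4 = g(2.236068) = 2.236068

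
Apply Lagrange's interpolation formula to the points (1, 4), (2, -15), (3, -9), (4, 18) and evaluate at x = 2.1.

Lagrange interpolation formula:
P(x) = Σ yᵢ × Lᵢ(x)
where Lᵢ(x) = Π_{j≠i} (x - xⱼ)/(xᵢ - xⱼ)

L_0(2.1) = (2.1 - 2)/(1 - 2) × (2.1 - 3)/(1 - 3) × (2.1 - 4)/(1 - 4) = -0.028500
L_1(2.1) = (2.1 - 1)/(2 - 1) × (2.1 - 3)/(2 - 3) × (2.1 - 4)/(2 - 4) = 0.940500
L_2(2.1) = (2.1 - 1)/(3 - 1) × (2.1 - 2)/(3 - 2) × (2.1 - 4)/(3 - 4) = 0.104500
L_3(2.1) = (2.1 - 1)/(4 - 1) × (2.1 - 2)/(4 - 2) × (2.1 - 3)/(4 - 3) = -0.016500

P(2.1) = 4×L_0(2.1) + (-15)×L_1(2.1) + (-9)×L_2(2.1) + 18×L_3(2.1)
P(2.1) = -15.459000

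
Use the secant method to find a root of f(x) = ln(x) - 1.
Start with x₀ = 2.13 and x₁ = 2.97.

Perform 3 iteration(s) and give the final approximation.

f(x) = ln(x) - 1
x₀ = 2.13, x₁ = 2.97

Secant formula: x_{n+1} = x_n - f(x_n)(x_n - x_{n-1})/(f(x_n) - f(x_{n-1}))

Iteration 1:
  f(2.130000) = -0.243878
  f(2.970000) = 0.088562
  x_2 = 2.970000 - 0.088562×(2.970000 - 2.130000)/(0.088562 - (-0.243878))
       = 2.746224
Iteration 2:
  f(2.970000) = 0.088562
  f(2.746224) = 0.010227
  x_3 = 2.746224 - 0.010227×(2.746224 - 2.970000)/(0.010227 - 0.088562)
       = 2.717009
Iteration 3:
  f(2.746224) = 0.010227
  f(2.717009) = -0.000468
  x_4 = 2.717009 - (-0.000468)×(2.717009 - 2.746224)/(-0.000468 - 0.010227)
       = 2.718288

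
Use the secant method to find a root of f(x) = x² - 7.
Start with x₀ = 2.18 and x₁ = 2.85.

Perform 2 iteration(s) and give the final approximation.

f(x) = x² - 7
x₀ = 2.18, x₁ = 2.85

Secant formula: x_{n+1} = x_n - f(x_n)(x_n - x_{n-1})/(f(x_n) - f(x_{n-1}))

Iteration 1:
  f(2.180000) = -2.247600
  f(2.850000) = 1.122500
  x_2 = 2.850000 - 1.122500×(2.850000 - 2.180000)/(1.122500 - (-2.247600))
       = 2.626839
Iteration 2:
  f(2.850000) = 1.122500
  f(2.626839) = -0.099717
  x_3 = 2.626839 - (-0.099717)×(2.626839 - 2.850000)/(-0.099717 - 1.122500)
       = 2.645046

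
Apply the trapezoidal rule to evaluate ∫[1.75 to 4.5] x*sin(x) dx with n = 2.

f(x) = x*sin(x)
a = 1.75, b = 4.5, n = 2
h = (b - a)/n = 1.375000

Trapezoidal rule: (h/2)[f(x₀) + 2f(x₁) + 2f(x₂) + ... + f(xₙ)]

x_0 = 1.7500, f(x_0) = 1.721975, coefficient = 1
x_1 = 3.1250, f(x_1) = 0.051850, coefficient = 2
x_2 = 4.5000, f(x_2) = -4.398886, coefficient = 1

I ≈ (1.375000/2) × -2.573211 = -1.769082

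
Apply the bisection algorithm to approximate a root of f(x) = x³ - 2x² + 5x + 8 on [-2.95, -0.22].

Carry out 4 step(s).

f(x) = x³ - 2x² + 5x + 8
Initial interval: [-2.95, -0.22]

Iteration 1:
  c_1 = (-2.950000 + (-0.220000))/2 = -1.585000
  f(c_1) = f(-1.585000) = -8.931327
  f(a) × f(c) ≥ 0, new interval: [-1.585000, -0.220000]
Iteration 2:
  c_2 = (-1.585000 + (-0.220000))/2 = -0.902500
  f(c_2) = f(-0.902500) = 1.123396
  f(a) × f(c) < 0, new interval: [-1.585000, -0.902500]
Iteration 3:
  c_3 = (-1.585000 + (-0.902500))/2 = -1.243750
  f(c_3) = f(-1.243750) = -3.236552
  f(a) × f(c) ≥ 0, new interval: [-1.243750, -0.902500]
Iteration 4:
  c_4 = (-1.243750 + (-0.902500))/2 = -1.073125
  f(c_4) = f(-1.073125) = -0.904627
  f(a) × f(c) ≥ 0, new interval: [-1.073125, -0.902500]

After 4 iteration(s), the approximation is c_4 = -1.073125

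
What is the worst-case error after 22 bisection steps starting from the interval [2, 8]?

Bisection error bound: |error| ≤ (b-a)/2^n
|error| ≤ (8 - 2)/2^22 = 6/2^22
|error| ≤ 0.0000014305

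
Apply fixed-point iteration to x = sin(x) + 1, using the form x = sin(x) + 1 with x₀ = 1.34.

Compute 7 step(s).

Equation: x = sin(x) + 1
Fixed-point form: x = sin(x) + 1
x₀ = 1.34

x_1 = g(1.340000) = 1.973485
x_2 = g(1.973485) = 1.920011
x_3 = g(1.920011) = 1.939642
x_4 = g(1.939642) = 1.932744
x_5 = g(1.932744) = 1.935209
x_6 = g(1.935209) = 1.934333
x_7 = g(1.934333) = 1.934645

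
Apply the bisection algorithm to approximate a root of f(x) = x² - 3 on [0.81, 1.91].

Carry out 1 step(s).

f(x) = x² - 3
Initial interval: [0.81, 1.91]

Iteration 1:
  c_1 = (0.810000 + 1.910000)/2 = 1.360000
  f(c_1) = f(1.360000) = -1.150400
  f(a) × f(c) ≥ 0, new interval: [1.360000, 1.910000]

After 1 iteration(s), the approximation is c_1 = 1.360000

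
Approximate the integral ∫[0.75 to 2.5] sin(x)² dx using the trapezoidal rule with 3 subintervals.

f(x) = sin(x)²
a = 0.75, b = 2.5, n = 3
h = (b - a)/n = 0.583333

Trapezoidal rule: (h/2)[f(x₀) + 2f(x₁) + 2f(x₂) + ... + f(xₙ)]

x_0 = 0.7500, f(x_0) = 0.464631, coefficient = 1
x_1 = 1.3333, f(x_1) = 0.944663, coefficient = 2
x_2 = 1.9167, f(x_2) = 0.885068, coefficient = 2
x_3 = 2.5000, f(x_3) = 0.358169, coefficient = 1

I ≈ (0.583333/2) × 4.482264 = 1.307327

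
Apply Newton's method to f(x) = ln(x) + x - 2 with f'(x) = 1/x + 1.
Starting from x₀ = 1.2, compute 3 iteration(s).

f(x) = ln(x) + x - 2
f'(x) = 1/x + 1
x₀ = 1.2

Newton-Raphson formula: x_{n+1} = x_n - f(x_n)/f'(x_n)

Iteration 1:
  f(1.200000) = -0.617678
  f'(1.200000) = 1.833333
  x_1 = 1.200000 - (-0.617678)/1.833333 = 1.536916
Iteration 2:
  f(1.536916) = -0.033307
  f'(1.536916) = 1.650654
  x_2 = 1.536916 - (-0.033307)/1.650654 = 1.557094
Iteration 3:
  f(1.557094) = -0.000085
  f'(1.557094) = 1.642222
  x_3 = 1.557094 - (-0.000085)/1.642222 = 1.557146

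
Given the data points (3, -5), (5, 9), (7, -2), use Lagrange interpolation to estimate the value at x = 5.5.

Lagrange interpolation formula:
P(x) = Σ yᵢ × Lᵢ(x)
where Lᵢ(x) = Π_{j≠i} (x - xⱼ)/(xᵢ - xⱼ)

L_0(5.5) = (5.5 - 5)/(3 - 5) × (5.5 - 7)/(3 - 7) = -0.093750
L_1(5.5) = (5.5 - 3)/(5 - 3) × (5.5 - 7)/(5 - 7) = 0.937500
L_2(5.5) = (5.5 - 3)/(7 - 3) × (5.5 - 5)/(7 - 5) = 0.156250

P(5.5) = (-5)×L_0(5.5) + 9×L_1(5.5) + (-2)×L_2(5.5)
P(5.5) = 8.593750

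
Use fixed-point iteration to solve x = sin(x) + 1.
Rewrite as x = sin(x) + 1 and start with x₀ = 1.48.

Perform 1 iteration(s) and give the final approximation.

Equation: x = sin(x) + 1
Fixed-point form: x = sin(x) + 1
x₀ = 1.48

x_1 = g(1.480000) = 1.995881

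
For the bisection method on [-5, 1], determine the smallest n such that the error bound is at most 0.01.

We need (b-a)/2^n ≤ 0.01
(1 - (-5))/2^n ≤ 0.01
6/2^n ≤ 0.01
2^n ≥ 600
n ≥ log₂(600) = 9.23
n ≥ 10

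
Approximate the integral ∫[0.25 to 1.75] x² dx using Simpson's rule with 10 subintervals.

f(x) = x²
a = 0.25, b = 1.75, n = 10
h = (b - a)/n = 0.150000

Simpson's rule: (h/3)[f(x₀) + 4f(x₁) + 2f(x₂) + ... + f(xₙ)]

x_0 = 0.2500, f(x_0) = 0.062500, coefficient = 1
x_1 = 0.4000, f(x_1) = 0.160000, coefficient = 4
x_2 = 0.5500, f(x_2) = 0.302500, coefficient = 2
x_3 = 0.7000, f(x_3) = 0.490000, coefficient = 4
x_4 = 0.8500, f(x_4) = 0.722500, coefficient = 2
x_5 = 1.0000, f(x_5) = 1.000000, coefficient = 4
x_6 = 1.1500, f(x_6) = 1.322500, coefficient = 2
x_7 = 1.3000, f(x_7) = 1.690000, coefficient = 4
x_8 = 1.4500, f(x_8) = 2.102500, coefficient = 2
x_9 = 1.6000, f(x_9) = 2.560000, coefficient = 4
x_10 = 1.7500, f(x_10) = 3.062500, coefficient = 1

I ≈ (0.150000/3) × 35.625000 = 1.781250
Exact value: 1.781250
Error: 0.000000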